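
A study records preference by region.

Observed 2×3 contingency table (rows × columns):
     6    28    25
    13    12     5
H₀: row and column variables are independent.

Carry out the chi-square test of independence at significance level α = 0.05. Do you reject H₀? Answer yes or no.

Row totals [59, 30], col totals [19, 40, 30], n=89
χ² = (6−12.60)²/12.60 + (28−26.52)²/26.52 + (25−19.89)²/19.89 + (13−6.40)²/6.40 + (12−13.48)²/13.48 + (5−10.11)²/10.11 = 14.3908
df = 2
p-value (upper-tail) = 0.00075
At α=0.05: p < α → reject H₀

reject H₀: yes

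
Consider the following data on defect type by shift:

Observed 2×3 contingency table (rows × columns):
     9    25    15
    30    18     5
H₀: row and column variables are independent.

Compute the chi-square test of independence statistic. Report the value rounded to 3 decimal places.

Row totals [49, 53], col totals [39, 43, 20], n=102
χ² = (9−18.74)²/18.74 + (25−20.66)²/20.66 + (15−9.61)²/9.61 + (30−20.26)²/20.26 + (18−22.34)²/22.34 + (5−10.39)²/10.39 = 17.3170
df = 2

test statistic = 17.317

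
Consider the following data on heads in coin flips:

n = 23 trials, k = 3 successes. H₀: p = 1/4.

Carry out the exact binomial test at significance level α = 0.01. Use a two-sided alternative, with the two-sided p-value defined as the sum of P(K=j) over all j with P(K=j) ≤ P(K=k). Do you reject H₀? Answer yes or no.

reject H₀: no

Exact binomial: n=23, k=3, p₀=1/4=0.2500
P(X=j) = C(n,j)·p₀^j·(1−p₀)^(n−j); p = Σ P(X=j) over j with P(X=j) ≤ P(X=3)
p-value (two-sided) = 0.23328
At α=0.01: p ≥ α → fail to reject H₀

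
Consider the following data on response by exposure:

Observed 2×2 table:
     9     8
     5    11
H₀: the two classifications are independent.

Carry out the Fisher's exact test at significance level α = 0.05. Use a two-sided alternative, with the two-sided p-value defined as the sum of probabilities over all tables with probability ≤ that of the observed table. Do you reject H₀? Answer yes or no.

reject H₀: no

Margins: r₁=17, r₂=16, c₁=14, c₂=19, n=33
p_obs = C(17,9)·C(16,5)/C(33,14); sum pmf over tables with pmf ≤ p_obs
p-value (two-sided) = 0.29600
At α=0.05: p ≥ α → fail to reject H₀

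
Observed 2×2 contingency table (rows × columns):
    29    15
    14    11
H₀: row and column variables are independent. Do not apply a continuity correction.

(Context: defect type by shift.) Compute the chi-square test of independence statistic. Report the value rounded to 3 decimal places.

test statistic = 0.667

Row totals [44, 25], col totals [43, 26], n=69
χ² = (29−27.42)²/27.42 + (15−16.58)²/16.58 + (14−15.58)²/15.58 + (11−9.42)²/9.42 = 0.6666
df = 1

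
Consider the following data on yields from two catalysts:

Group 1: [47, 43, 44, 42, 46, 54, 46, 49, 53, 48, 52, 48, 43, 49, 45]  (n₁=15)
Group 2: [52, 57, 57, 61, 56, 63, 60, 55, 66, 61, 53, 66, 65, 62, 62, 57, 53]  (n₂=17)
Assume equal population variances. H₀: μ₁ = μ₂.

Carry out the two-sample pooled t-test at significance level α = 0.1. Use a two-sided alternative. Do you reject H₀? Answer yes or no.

x̄₁=47.267, s₁=3.693, n₁=15
x̄₂=59.176, s₂=4.572, n₂=17
s_p² = [14·3.693² + 16·4.572²]/30 = 17.5135
SE = √(s_p²·(1/15+1/17)) = 1.4825
t = (47.267−59.176)/1.4825 = -8.0337
df = 30
p-value (two-sided) = 0.00000
At α=0.1: p < α → reject H₀

reject H₀: yes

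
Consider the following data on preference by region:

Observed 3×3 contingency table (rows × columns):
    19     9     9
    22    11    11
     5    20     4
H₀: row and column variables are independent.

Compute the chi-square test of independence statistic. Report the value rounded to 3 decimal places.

test statistic = 18.378

Row totals [37, 44, 29], col totals [46, 40, 24], n=110
χ² = (19−15.47)²/15.47 + (9−13.45)²/13.45 + (9−8.07)²/8.07 + (22−18.40)²/18.40 + (11−16.00)²/16.00 + (11−9.60)²/9.60 + (5−12.13)²/12.13 + (20−10.55)²/10.55 + (4−6.33)²/6.33 = 18.3777
df = 4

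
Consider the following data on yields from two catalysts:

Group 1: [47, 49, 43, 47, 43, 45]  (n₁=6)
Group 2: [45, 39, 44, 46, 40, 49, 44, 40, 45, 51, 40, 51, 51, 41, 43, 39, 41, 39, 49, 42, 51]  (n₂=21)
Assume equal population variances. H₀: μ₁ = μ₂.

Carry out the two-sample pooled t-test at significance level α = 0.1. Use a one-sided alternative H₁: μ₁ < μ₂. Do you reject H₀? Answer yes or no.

reject H₀: no

x̄₁=45.667, s₁=2.422, n₁=6
x̄₂=44.286, s₂=4.451, n₂=21
s_p² = [5·2.422² + 20·4.451²]/25 = 17.0248
SE = √(s_p²·(1/6+1/21)) = 1.9100
t = (45.667−44.286)/1.9100 = 0.7230
df = 25
p-value (one-sided, H₁ less) = 0.76181
At α=0.1: p ≥ α → fail to reject H₀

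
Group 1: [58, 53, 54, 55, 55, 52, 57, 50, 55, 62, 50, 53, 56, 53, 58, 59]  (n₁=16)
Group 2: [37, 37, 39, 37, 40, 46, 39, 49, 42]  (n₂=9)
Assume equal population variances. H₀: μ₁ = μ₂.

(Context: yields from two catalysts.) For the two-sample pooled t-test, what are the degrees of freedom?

df = n₁ + n₂ − 2 = 16 + 9 − 2 = 23

degrees of freedom = 23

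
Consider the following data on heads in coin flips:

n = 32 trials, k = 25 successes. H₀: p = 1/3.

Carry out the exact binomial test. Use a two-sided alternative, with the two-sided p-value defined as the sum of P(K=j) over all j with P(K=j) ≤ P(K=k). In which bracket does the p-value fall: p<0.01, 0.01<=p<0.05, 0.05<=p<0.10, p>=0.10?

p-value bracket: p<0.01

Exact binomial: n=32, k=25, p₀=1/3=0.3333
P(X=j) = C(n,j)·p₀^j·(1−p₀)^(n−j); p = Σ P(X=j) over j with P(X=j) ≤ P(X=25)
p-value (two-sided) = 0.00000
→ bracket: p<0.01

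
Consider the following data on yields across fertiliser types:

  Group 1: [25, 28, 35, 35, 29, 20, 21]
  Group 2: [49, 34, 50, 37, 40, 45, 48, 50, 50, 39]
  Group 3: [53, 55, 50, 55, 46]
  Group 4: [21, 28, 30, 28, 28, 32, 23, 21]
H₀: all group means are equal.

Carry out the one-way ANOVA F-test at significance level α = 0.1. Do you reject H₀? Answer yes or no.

reject H₀: yes

Group means [27.57, 44.20, 51.80, 26.38], grand mean 36.833
SSB = Σnᵢ(x̄ᵢ−x̄)² = 3138.177; SSW = ΣΣ(x−x̄ᵢ)² = 739.989
MSB = 3138.177/3 = 1046.0591; MSW = 739.989/26 = 28.4611
F = MSB/MSW = 36.7540
df = (3, 26)
p-value (upper-tail) = 0.00000
At α=0.1: p < α → reject H₀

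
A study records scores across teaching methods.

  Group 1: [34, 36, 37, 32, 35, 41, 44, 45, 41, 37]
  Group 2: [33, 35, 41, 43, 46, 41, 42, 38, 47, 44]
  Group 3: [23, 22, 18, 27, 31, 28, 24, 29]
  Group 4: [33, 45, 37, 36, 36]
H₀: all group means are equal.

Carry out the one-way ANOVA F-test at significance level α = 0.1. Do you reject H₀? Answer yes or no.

Group means [38.20, 41.00, 25.25, 37.40], grand mean 35.788
SSB = Σnᵢ(x̄ᵢ−x̄)² = 1231.215; SSW = ΣΣ(x−x̄ᵢ)² = 562.300
MSB = 1231.215/3 = 410.4051; MSW = 562.300/29 = 19.3897
F = MSB/MSW = 21.1662
df = (3, 29)
p-value (upper-tail) = 0.00000
At α=0.1: p < α → reject H₀

reject H₀: yes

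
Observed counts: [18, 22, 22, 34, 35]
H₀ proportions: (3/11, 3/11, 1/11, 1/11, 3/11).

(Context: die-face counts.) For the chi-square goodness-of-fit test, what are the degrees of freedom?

degrees of freedom = 4

df = k − 1 = 5 − 1 = 4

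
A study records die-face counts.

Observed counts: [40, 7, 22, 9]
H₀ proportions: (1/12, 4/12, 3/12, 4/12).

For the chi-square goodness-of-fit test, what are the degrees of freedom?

degrees of freedom = 3

df = k − 1 = 4 − 1 = 3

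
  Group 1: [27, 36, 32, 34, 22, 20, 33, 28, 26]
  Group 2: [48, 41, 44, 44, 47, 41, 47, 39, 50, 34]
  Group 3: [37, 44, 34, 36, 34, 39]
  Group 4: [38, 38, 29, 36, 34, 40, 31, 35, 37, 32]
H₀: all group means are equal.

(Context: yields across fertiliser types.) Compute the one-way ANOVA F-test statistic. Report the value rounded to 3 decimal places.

test statistic = 17.375

Group means [28.67, 43.50, 37.33, 35.00], grand mean 36.200
SSB = Σnᵢ(x̄ᵢ−x̄)² = 1065.767; SSW = ΣΣ(x−x̄ᵢ)² = 633.833
MSB = 1065.767/3 = 355.2556; MSW = 633.833/31 = 20.4462
F = MSB/MSW = 17.3751
df = (3, 31)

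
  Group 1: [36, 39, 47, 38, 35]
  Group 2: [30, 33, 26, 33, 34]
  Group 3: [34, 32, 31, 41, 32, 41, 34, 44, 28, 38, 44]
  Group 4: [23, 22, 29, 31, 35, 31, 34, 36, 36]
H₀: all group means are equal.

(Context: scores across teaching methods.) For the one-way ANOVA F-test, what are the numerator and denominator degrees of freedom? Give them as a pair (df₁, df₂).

degrees of freedom = [3, 26]

k = 4 groups, N = 30 total
df = (k−1, N−k) = (4−1, 30−4) = (3, 26)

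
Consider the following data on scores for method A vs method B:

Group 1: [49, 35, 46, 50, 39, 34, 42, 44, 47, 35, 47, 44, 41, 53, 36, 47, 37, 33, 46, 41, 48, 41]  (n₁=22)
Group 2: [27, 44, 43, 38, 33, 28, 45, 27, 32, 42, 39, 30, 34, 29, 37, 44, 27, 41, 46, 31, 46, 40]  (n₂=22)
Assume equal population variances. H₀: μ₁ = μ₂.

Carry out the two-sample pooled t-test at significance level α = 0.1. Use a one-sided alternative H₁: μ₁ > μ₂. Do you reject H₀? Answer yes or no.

x̄₁=42.500, s₁=5.755, n₁=22
x̄₂=36.500, s₂=6.864, n₂=22
s_p² = [21·5.755² + 21·6.864²]/42 = 40.1190
SE = √(s_p²·(1/22+1/22)) = 1.9098
t = (42.500−36.500)/1.9098 = 3.1418
df = 42
p-value (one-sided, H₁ greater) = 0.00154
At α=0.1: p < α → reject H₀

reject H₀: yes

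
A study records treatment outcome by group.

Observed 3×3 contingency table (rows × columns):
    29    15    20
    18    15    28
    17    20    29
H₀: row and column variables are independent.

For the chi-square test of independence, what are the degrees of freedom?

degrees of freedom = 4

df = (r−1)(c−1) = (3−1)·(3−1) = 4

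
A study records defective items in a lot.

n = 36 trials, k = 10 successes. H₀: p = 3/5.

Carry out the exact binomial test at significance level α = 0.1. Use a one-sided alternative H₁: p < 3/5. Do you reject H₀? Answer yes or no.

Exact binomial: n=36, k=10, p₀=3/5=0.6000
P(X≤10) from Σ C(n,i)·p₀^i·(1−p₀)^(n−i)
p-value (one-sided, H₁ less) = 0.00009
At α=0.1: p < α → reject H₀

reject H₀: yes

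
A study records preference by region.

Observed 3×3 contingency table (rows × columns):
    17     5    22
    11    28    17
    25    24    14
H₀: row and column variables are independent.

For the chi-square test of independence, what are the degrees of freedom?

df = (r−1)(c−1) = (3−1)·(3−1) = 4

degrees of freedom = 4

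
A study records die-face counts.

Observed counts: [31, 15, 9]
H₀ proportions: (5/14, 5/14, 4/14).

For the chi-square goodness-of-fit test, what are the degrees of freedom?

df = k − 1 = 3 − 1 = 2

degrees of freedom = 2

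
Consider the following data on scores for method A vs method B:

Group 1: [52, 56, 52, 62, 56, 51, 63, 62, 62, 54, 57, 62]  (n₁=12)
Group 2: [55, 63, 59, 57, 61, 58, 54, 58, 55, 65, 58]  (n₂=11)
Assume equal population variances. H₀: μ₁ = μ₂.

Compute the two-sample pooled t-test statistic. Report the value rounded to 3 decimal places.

x̄₁=57.417, s₁=4.582, n₁=12
x̄₂=58.455, s₂=3.417, n₂=11
s_p² = [11·4.582² + 10·3.417²]/21 = 16.5545
SE = √(s_p²·(1/12+1/11)) = 1.6984
t = (57.417−58.455)/1.6984 = -0.6111
df = 21

test statistic = -0.611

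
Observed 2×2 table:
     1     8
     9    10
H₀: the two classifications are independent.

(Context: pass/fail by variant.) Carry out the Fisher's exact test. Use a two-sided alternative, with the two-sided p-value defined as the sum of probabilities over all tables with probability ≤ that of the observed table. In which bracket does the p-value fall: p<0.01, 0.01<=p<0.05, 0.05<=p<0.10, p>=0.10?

Margins: r₁=9, r₂=19, c₁=10, c₂=18, n=28
p_obs = C(9,1)·C(19,9)/C(28,10); sum pmf over tables with pmf ≤ p_obs
p-value (two-sided) = 0.09798
→ bracket: 0.05<=p<0.10

p-value bracket: 0.05<=p<0.10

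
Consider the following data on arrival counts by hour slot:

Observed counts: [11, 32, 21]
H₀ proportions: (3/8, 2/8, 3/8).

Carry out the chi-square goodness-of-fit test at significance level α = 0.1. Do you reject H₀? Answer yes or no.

n = 64; E_i = n·p_i = [24.00, 16.00, 24.00]
χ² = (11−24.00)²/24.00 + (32−16.00)²/16.00 + (21−24.00)²/24.00 = 23.4167
df = 2
p-value (upper-tail) = 0.00001
At α=0.1: p < α → reject H₀

reject H₀: yes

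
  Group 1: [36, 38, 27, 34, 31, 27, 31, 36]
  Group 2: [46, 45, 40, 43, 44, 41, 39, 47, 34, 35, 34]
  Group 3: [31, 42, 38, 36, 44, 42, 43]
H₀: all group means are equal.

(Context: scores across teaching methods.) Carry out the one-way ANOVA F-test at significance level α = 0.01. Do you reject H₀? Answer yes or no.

Group means [32.50, 40.73, 39.43], grand mean 37.846
SSB = Σnᵢ(x̄ᵢ−x̄)² = 337.489; SSW = ΣΣ(x−x̄ᵢ)² = 481.896
MSB = 337.489/2 = 168.7443; MSW = 481.896/23 = 20.9520
F = MSB/MSW = 8.0538
df = (2, 23)
p-value (upper-tail) = 0.00223
At α=0.01: p < α → reject H₀

reject H₀: yes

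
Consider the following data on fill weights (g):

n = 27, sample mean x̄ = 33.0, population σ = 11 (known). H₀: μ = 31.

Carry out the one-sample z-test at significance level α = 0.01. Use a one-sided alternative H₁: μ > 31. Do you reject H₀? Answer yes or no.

reject H₀: no

SE = σ/√n = 11/√27 = 2.1170
z = (x̄−μ₀)/SE = (33.0−31)/2.1170 = 0.9448
p-value (one-sided, H₁ greater) = 0.17239
At α=0.01: p ≥ α → fail to reject H₀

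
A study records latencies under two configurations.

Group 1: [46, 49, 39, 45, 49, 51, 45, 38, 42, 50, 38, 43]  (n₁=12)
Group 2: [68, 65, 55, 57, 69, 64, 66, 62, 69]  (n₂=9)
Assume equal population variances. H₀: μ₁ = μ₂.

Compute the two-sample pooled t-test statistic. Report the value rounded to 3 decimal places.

test statistic = -9.059

x̄₁=44.583, s₁=4.660, n₁=12
x̄₂=63.889, s₂=5.061, n₂=9
s_p² = [11·4.660² + 8·5.061²]/19 = 23.3582
SE = √(s_p²·(1/12+1/9)) = 2.1312
t = (44.583−63.889)/2.1312 = -9.0587
df = 19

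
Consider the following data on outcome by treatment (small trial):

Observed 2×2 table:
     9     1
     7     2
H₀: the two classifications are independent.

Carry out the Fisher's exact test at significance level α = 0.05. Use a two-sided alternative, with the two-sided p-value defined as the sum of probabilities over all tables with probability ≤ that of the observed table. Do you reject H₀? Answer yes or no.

reject H₀: no

Margins: r₁=10, r₂=9, c₁=16, c₂=3, n=19
p_obs = C(10,9)·C(9,7)/C(19,16); sum pmf over tables with pmf ≤ p_obs
p-value (two-sided) = 0.58204
At α=0.05: p ≥ α → fail to reject H₀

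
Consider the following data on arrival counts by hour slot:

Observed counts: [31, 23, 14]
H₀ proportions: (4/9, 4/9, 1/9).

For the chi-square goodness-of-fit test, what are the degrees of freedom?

degrees of freedom = 2

df = k − 1 = 3 − 1 = 2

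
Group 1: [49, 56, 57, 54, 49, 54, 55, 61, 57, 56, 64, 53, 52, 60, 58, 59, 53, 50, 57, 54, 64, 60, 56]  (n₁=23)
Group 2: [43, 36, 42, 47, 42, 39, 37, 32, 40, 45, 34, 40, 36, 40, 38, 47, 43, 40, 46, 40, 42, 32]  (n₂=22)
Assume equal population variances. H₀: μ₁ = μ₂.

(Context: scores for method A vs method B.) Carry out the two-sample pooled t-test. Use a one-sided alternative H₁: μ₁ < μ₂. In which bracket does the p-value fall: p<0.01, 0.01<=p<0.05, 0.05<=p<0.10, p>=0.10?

x̄₁=56.000, s₁=4.167, n₁=23
x̄₂=40.045, s₂=4.359, n₂=22
s_p² = [22·4.167² + 21·4.359²]/43 = 18.1617
SE = √(s_p²·(1/23+1/22)) = 1.2709
t = (56.000−40.045)/1.2709 = 12.5538
df = 43
p-value (one-sided, H₁ less) = 1.00000
→ bracket: p>=0.10

p-value bracket: p>=0.10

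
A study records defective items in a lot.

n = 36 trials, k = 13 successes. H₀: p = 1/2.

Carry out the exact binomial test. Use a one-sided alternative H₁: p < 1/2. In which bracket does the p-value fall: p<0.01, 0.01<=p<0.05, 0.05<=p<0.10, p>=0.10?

p-value bracket: 0.05<=p<0.10

Exact binomial: n=36, k=13, p₀=1/2=0.5000
P(X≤13) from Σ C(n,i)·p₀^i·(1−p₀)^(n−i)
p-value (one-sided, H₁ less) = 0.06625
→ bracket: 0.05<=p<0.10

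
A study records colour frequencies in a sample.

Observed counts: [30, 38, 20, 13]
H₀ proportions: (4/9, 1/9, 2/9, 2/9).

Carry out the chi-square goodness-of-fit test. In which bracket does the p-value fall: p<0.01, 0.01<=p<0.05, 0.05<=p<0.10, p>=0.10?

p-value bracket: p<0.01

n = 101; E_i = n·p_i = [44.89, 11.22, 22.44, 22.44]
χ² = (30−44.89)²/44.89 + (38−11.22)²/11.22 + (20−22.44)²/22.44 + (13−22.44)²/22.44 = 73.0743
df = 3
p-value (upper-tail) = 0.00000
→ bracket: p<0.01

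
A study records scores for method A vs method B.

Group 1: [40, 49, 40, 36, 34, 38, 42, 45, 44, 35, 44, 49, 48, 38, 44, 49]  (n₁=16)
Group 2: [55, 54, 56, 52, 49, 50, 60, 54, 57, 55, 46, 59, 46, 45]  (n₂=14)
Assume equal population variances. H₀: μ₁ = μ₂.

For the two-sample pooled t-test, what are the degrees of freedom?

df = n₁ + n₂ − 2 = 16 + 14 − 2 = 28

degrees of freedom = 28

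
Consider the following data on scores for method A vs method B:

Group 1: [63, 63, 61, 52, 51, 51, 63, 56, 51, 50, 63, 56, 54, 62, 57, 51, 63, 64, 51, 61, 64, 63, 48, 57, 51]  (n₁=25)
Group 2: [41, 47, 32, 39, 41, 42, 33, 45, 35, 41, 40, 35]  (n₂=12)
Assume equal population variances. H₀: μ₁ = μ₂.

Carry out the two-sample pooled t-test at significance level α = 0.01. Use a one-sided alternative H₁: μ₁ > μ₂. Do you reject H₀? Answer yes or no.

reject H₀: yes

x̄₁=57.040, s₁=5.601, n₁=25
x̄₂=39.250, s₂=4.654, n₂=12
s_p² = [24·5.601² + 11·4.654²]/35 = 28.3203
SE = √(s_p²·(1/25+1/12)) = 1.8689
t = (57.040−39.250)/1.8689 = 9.5189
df = 35
p-value (one-sided, H₁ greater) = 0.00000
At α=0.01: p < α → reject H₀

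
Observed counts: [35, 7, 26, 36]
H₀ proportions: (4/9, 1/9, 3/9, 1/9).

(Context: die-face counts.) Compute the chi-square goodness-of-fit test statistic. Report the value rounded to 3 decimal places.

n = 104; E_i = n·p_i = [46.22, 11.56, 34.67, 11.56]
χ² = (35−46.22)²/46.22 + (7−11.56)²/11.56 + (26−34.67)²/34.67 + (36−11.56)²/11.56 = 58.3966
df = 3

test statistic = 58.397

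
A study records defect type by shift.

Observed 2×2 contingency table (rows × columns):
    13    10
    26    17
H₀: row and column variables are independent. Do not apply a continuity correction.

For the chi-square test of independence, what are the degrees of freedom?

degrees of freedom = 1

df = (r−1)(c−1) = (2−1)·(2−1) = 1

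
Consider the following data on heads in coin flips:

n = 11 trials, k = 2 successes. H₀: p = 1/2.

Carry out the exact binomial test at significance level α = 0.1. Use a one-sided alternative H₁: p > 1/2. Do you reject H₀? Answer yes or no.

Exact binomial: n=11, k=2, p₀=1/2=0.5000
P(X≥2) from Σ C(n,i)·p₀^i·(1−p₀)^(n−i)
p-value (one-sided, H₁ greater) = 0.99414
At α=0.1: p ≥ α → fail to reject H₀

reject H₀: no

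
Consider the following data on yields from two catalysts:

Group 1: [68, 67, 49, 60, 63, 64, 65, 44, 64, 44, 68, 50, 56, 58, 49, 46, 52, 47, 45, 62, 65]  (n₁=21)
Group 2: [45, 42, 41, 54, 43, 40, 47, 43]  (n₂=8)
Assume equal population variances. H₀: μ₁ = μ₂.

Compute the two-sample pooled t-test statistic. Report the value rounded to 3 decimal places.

x̄₁=56.476, s₁=8.773, n₁=21
x̄₂=44.375, s₂=4.470, n₂=8
s_p² = [20·8.773² + 7·4.470²]/27 = 62.1894
SE = √(s_p²·(1/21+1/8)) = 3.2764
t = (56.476−44.375)/3.2764 = 3.6934
df = 27

test statistic = 3.693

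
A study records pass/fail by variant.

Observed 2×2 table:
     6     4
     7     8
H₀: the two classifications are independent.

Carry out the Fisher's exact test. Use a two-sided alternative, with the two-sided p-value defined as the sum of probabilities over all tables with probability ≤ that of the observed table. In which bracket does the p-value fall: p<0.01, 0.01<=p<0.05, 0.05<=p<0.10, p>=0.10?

p-value bracket: p>=0.10

Margins: r₁=10, r₂=15, c₁=13, c₂=12, n=25
p_obs = C(10,6)·C(15,7)/C(25,13); sum pmf over tables with pmf ≤ p_obs
p-value (two-sided) = 0.68817
→ bracket: p>=0.10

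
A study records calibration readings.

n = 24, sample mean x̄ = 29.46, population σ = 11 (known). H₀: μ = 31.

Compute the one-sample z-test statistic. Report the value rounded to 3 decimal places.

test statistic = -0.686

SE = σ/√n = 11/√24 = 2.2454
z = (x̄−μ₀)/SE = (29.46−31)/2.2454 = -0.6859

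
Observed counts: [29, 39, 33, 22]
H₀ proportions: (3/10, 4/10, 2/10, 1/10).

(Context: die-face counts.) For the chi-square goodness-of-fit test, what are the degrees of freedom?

degrees of freedom = 3

df = k − 1 = 4 − 1 = 3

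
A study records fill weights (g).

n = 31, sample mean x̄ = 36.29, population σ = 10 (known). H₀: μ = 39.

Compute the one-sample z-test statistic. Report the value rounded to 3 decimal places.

test statistic = -1.509

SE = σ/√n = 10/√31 = 1.7961
z = (x̄−μ₀)/SE = (36.29−39)/1.7961 = -1.5089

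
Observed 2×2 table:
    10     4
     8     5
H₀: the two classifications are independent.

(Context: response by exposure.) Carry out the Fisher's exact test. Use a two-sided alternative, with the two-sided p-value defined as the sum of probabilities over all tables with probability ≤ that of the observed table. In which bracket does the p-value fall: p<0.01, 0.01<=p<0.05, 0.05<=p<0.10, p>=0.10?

Margins: r₁=14, r₂=13, c₁=18, c₂=9, n=27
p_obs = C(14,10)·C(13,8)/C(27,18); sum pmf over tables with pmf ≤ p_obs
p-value (two-sided) = 0.69458
→ bracket: p>=0.10

p-value bracket: p>=0.10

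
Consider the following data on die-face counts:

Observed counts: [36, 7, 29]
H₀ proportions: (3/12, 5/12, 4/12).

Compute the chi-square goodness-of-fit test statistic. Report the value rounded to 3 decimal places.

test statistic = 36.675

n = 72; E_i = n·p_i = [18.00, 30.00, 24.00]
χ² = (36−18.00)²/18.00 + (7−30.00)²/30.00 + (29−24.00)²/24.00 = 36.6750
df = 2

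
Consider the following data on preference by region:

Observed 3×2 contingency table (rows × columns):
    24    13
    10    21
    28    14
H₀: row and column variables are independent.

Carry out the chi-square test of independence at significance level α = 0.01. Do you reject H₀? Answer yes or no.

reject H₀: yes

Row totals [37, 31, 42], col totals [62, 48], n=110
χ² = (24−20.85)²/20.85 + (13−16.15)²/16.15 + (10−17.47)²/17.47 + (21−13.53)²/13.53 + (28−23.67)²/23.67 + (14−18.33)²/18.33 = 10.2240
df = 2
p-value (upper-tail) = 0.00602
At α=0.01: p < α → reject H₀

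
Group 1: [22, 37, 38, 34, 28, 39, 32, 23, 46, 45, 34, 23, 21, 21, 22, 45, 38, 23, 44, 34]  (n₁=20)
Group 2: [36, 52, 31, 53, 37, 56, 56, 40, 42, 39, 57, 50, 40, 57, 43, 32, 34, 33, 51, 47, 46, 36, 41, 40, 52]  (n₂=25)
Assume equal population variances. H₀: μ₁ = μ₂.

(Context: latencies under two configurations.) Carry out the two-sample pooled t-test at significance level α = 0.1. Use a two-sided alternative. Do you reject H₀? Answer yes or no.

x̄₁=32.450, s₁=8.982, n₁=20
x̄₂=44.040, s₂=8.493, n₂=25
s_p² = [19·8.982² + 24·8.493²]/43 = 75.9049
SE = √(s_p²·(1/20+1/25)) = 2.6137
t = (32.450−44.040)/2.6137 = -4.4343
df = 43
p-value (two-sided) = 0.00006
At α=0.1: p < α → reject H₀

reject H₀: yes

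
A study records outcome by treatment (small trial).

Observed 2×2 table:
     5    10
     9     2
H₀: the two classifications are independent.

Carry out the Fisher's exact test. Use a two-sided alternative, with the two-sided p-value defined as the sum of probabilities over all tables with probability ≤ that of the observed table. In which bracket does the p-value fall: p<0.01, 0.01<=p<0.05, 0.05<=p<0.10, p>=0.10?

p-value bracket: 0.01<=p<0.05

Margins: r₁=15, r₂=11, c₁=14, c₂=12, n=26
p_obs = C(15,5)·C(11,9)/C(26,14); sum pmf over tables with pmf ≤ p_obs
p-value (two-sided) = 0.02142
→ bracket: 0.01<=p<0.05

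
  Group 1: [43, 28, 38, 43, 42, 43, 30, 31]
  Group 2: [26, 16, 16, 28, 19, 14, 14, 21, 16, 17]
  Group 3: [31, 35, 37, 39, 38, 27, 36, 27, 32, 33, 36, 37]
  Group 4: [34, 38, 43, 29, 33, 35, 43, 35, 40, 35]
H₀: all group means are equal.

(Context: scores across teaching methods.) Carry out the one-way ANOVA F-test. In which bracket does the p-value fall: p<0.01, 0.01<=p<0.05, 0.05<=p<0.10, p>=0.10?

Group means [37.25, 18.70, 34.00, 36.50], grand mean 31.450
SSB = Σnᵢ(x̄ᵢ−x̄)² = 2227.800; SSW = ΣΣ(x−x̄ᵢ)² = 874.100
MSB = 2227.800/3 = 742.6000; MSW = 874.100/36 = 24.2806
F = MSB/MSW = 30.5841
df = (3, 36)
p-value (upper-tail) = 0.00000
→ bracket: p<0.01

p-value bracket: p<0.01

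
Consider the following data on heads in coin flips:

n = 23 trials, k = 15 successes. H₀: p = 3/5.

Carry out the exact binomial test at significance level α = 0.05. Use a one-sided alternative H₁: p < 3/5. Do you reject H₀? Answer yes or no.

Exact binomial: n=23, k=15, p₀=3/5=0.6000
P(X≤15) from Σ C(n,i)·p₀^i·(1−p₀)^(n−i)
p-value (one-sided, H₁ less) = 0.76273
At α=0.05: p ≥ α → fail to reject H₀

reject H₀: no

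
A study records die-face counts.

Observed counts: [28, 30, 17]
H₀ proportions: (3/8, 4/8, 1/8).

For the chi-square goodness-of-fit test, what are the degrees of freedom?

degrees of freedom = 2

df = k − 1 = 3 − 1 = 2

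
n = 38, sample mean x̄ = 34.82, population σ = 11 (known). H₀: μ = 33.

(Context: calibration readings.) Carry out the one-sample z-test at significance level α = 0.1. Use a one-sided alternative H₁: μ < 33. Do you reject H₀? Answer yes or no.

reject H₀: no

SE = σ/√n = 11/√38 = 1.7844
z = (x̄−μ₀)/SE = (34.82−33)/1.7844 = 1.0199
p-value (one-sided, H₁ less) = 0.84612
At α=0.1: p ≥ α → fail to reject H₀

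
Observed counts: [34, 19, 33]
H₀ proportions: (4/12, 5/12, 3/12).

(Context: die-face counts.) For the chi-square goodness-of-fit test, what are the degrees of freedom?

degrees of freedom = 2

df = k − 1 = 3 − 1 = 2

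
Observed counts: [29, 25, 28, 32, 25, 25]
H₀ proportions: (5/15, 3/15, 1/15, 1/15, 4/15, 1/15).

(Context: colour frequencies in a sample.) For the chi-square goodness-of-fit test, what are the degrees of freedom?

df = k − 1 = 6 − 1 = 5

degrees of freedom = 5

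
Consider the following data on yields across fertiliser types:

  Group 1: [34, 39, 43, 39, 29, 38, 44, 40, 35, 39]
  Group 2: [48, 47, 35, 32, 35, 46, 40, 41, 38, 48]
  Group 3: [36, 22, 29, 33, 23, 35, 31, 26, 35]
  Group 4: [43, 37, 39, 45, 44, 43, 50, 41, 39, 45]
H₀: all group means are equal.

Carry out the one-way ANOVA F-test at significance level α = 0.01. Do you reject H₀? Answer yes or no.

Group means [38.00, 41.00, 30.00, 42.60], grand mean 38.103
SSB = Σnᵢ(x̄ᵢ−x̄)² = 877.190; SSW = ΣΣ(x−x̄ᵢ)² = 850.400
MSB = 877.190/3 = 292.3966; MSW = 850.400/35 = 24.2971
F = MSB/MSW = 12.0342
df = (3, 35)
p-value (upper-tail) = 0.00001
At α=0.01: p < α → reject H₀

reject H₀: yes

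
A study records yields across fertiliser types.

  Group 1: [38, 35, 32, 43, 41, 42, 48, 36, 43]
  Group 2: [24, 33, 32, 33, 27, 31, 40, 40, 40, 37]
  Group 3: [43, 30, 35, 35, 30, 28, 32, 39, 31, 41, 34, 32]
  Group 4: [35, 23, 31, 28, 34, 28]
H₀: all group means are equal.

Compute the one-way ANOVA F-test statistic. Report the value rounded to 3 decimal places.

Group means [39.78, 33.70, 34.17, 29.83], grand mean 34.703
SSB = Σnᵢ(x̄ᵢ−x̄)² = 387.574; SSW = ΣΣ(x−x̄ᵢ)² = 816.156
MSB = 387.574/3 = 129.1914; MSW = 816.156/33 = 24.7320
F = MSB/MSW = 5.2237
df = (3, 33)

test statistic = 5.224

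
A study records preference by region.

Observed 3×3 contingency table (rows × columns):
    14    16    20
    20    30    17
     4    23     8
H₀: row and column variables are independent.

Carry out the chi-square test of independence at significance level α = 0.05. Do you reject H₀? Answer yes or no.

reject H₀: yes

Row totals [50, 67, 35], col totals [38, 69, 45], n=152
χ² = (14−12.50)²/12.50 + (16−22.70)²/22.70 + (20−14.80)²/14.80 + (20−16.75)²/16.75 + (30−30.41)²/30.41 + (17−19.84)²/19.84 + (4−8.75)²/8.75 + (23−15.89)²/15.89 + (8−10.36)²/10.36 = 11.3230
df = 4
p-value (upper-tail) = 0.02316
At α=0.05: p < α → reject H₀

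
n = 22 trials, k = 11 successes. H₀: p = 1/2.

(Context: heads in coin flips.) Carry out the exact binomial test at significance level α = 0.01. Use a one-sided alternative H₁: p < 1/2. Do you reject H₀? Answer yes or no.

reject H₀: no

Exact binomial: n=22, k=11, p₀=1/2=0.5000
P(X≤11) from Σ C(n,i)·p₀^i·(1−p₀)^(n−i)
p-value (one-sided, H₁ less) = 0.58409
At α=0.01: p ≥ α → fail to reject H₀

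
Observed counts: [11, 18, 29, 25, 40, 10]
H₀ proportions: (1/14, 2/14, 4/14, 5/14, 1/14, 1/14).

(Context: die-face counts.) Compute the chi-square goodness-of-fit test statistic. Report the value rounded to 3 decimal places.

n = 133; E_i = n·p_i = [9.50, 19.00, 38.00, 47.50, 9.50, 9.50]
χ² = (11−9.50)²/9.50 + (18−19.00)²/19.00 + (29−38.00)²/38.00 + (25−47.50)²/47.50 + (40−9.50)²/9.50 + (10−9.50)²/9.50 = 111.0263
df = 5

test statistic = 111.026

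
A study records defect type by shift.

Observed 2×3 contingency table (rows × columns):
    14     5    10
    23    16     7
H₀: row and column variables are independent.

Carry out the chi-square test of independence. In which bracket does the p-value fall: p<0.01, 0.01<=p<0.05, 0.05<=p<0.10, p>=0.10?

p-value bracket: 0.05<=p<0.10

Row totals [29, 46], col totals [37, 21, 17], n=75
χ² = (14−14.31)²/14.31 + (5−8.12)²/8.12 + (10−6.57)²/6.57 + (23−22.69)²/22.69 + (16−12.88)²/12.88 + (7−10.43)²/10.43 = 4.8778
df = 2
p-value (upper-tail) = 0.08726
→ bracket: 0.05<=p<0.10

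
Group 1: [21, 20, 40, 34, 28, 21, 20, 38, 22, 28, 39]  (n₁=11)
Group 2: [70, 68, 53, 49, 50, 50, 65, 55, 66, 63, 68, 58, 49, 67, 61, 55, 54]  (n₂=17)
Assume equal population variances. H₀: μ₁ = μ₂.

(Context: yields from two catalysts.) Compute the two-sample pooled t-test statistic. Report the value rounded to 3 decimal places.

x̄₁=28.273, s₁=8.137, n₁=11
x̄₂=58.882, s₂=7.532, n₂=17
s_p² = [10·8.137² + 16·7.532²]/26 = 60.3826
SE = √(s_p²·(1/11+1/17)) = 3.0069
t = (28.273−58.882)/3.0069 = -10.1799
df = 26

test statistic = -10.180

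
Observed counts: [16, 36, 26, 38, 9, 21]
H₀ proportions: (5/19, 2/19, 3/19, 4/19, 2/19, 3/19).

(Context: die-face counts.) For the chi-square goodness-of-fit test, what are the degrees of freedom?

df = k − 1 = 6 − 1 = 5

degrees of freedom = 5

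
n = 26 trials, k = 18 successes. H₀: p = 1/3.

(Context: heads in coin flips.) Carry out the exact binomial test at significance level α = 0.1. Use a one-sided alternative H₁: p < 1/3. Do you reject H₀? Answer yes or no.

reject H₀: no

Exact binomial: n=26, k=18, p₀=1/3=0.3333
P(X≤18) from Σ C(n,i)·p₀^i·(1−p₀)^(n−i)
p-value (one-sided, H₁ less) = 0.99996
At α=0.1: p ≥ α → fail to reject H₀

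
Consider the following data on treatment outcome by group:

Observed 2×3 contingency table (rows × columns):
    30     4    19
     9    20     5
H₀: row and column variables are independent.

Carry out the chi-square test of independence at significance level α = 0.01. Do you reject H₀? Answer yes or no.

Row totals [53, 34], col totals [39, 24, 24], n=87
χ² = (30−23.76)²/23.76 + (4−14.62)²/14.62 + (19−14.62)²/14.62 + (9−15.24)²/15.24 + (20−9.38)²/9.38 + (5−9.38)²/9.38 = 27.2933
df = 2
p-value (upper-tail) = 0.00000
At α=0.01: p < α → reject H₀

reject H₀: yes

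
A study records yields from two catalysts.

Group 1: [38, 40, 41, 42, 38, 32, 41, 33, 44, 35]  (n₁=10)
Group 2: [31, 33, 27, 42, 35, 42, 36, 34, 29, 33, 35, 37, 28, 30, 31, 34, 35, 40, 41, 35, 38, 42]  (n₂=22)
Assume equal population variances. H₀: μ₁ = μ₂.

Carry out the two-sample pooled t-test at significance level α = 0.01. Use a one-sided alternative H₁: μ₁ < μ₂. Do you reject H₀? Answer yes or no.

reject H₀: no

x̄₁=38.400, s₁=3.978, n₁=10
x̄₂=34.909, s₂=4.566, n₂=22
s_p² = [9·3.978² + 21·4.566²]/30 = 19.3406
SE = √(s_p²·(1/10+1/22)) = 1.6773
t = (38.400−34.909)/1.6773 = 2.0813
df = 30
p-value (one-sided, H₁ less) = 0.97698
At α=0.01: p ≥ α → fail to reject H₀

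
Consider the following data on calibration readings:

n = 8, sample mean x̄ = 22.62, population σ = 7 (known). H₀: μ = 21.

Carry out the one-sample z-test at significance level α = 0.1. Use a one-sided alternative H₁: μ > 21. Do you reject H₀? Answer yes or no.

reject H₀: no

SE = σ/√n = 7/√8 = 2.4749
z = (x̄−μ₀)/SE = (22.62−21)/2.4749 = 0.6546
p-value (one-sided, H₁ greater) = 0.25637
At α=0.1: p ≥ α → fail to reject H₀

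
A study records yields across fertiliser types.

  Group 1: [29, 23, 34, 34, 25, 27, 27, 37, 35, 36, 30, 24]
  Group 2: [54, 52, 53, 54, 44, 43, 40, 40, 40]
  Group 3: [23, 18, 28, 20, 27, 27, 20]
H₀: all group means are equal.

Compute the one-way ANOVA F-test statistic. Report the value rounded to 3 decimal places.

test statistic = 43.360

Group means [30.08, 46.67, 23.29], grand mean 33.714
SSB = Σnᵢ(x̄ᵢ−x̄)² = 2429.369; SSW = ΣΣ(x−x̄ᵢ)² = 700.345
MSB = 2429.369/2 = 1214.6845; MSW = 700.345/25 = 28.0138
F = MSB/MSW = 43.3602
df = (2, 25)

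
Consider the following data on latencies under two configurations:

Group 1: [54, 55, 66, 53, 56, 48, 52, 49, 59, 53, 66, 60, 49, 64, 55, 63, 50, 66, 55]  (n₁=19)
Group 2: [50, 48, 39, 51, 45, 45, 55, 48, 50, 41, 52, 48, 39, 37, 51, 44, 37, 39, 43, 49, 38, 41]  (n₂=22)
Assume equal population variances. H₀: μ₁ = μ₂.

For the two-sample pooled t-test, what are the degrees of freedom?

df = n₁ + n₂ − 2 = 19 + 22 − 2 = 39

degrees of freedom = 39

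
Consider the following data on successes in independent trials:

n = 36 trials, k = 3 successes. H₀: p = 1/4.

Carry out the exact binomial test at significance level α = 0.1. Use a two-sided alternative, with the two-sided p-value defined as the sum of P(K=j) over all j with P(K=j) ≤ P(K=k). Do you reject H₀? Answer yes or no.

Exact binomial: n=36, k=3, p₀=1/4=0.2500
P(X=j) = C(n,j)·p₀^j·(1−p₀)^(n−j); p = Σ P(X=j) over j with P(X=j) ≤ P(X=3)
p-value (two-sided) = 0.01962
At α=0.1: p < α → reject H₀

reject H₀: yes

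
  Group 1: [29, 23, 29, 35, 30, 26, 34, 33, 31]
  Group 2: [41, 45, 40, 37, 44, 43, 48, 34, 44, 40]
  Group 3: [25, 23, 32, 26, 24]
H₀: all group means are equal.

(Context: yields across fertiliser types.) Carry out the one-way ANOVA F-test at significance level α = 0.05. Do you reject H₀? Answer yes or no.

reject H₀: yes

Group means [30.00, 41.60, 26.00], grand mean 34.000
SSB = Σnᵢ(x̄ᵢ−x̄)² = 1041.600; SSW = ΣΣ(x−x̄ᵢ)² = 318.400
MSB = 1041.600/2 = 520.8000; MSW = 318.400/21 = 15.1619
F = MSB/MSW = 34.3492
df = (2, 21)
p-value (upper-tail) = 0.00000
At α=0.05: p < α → reject H₀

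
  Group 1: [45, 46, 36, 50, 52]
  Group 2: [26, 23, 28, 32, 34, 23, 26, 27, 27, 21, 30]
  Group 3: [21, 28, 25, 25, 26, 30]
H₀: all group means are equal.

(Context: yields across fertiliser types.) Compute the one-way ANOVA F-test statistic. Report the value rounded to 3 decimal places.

test statistic = 38.451

Group means [45.80, 27.00, 25.83], grand mean 30.955
SSB = Σnᵢ(x̄ᵢ−x̄)² = 1431.321; SSW = ΣΣ(x−x̄ᵢ)² = 353.633
MSB = 1431.321/2 = 715.6606; MSW = 353.633/19 = 18.6123
F = MSB/MSW = 38.4510
df = (2, 19)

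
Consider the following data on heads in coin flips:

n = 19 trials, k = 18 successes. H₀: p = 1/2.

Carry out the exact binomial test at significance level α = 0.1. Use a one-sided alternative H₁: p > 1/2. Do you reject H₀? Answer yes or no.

reject H₀: yes

Exact binomial: n=19, k=18, p₀=1/2=0.5000
P(X≥18) from Σ C(n,i)·p₀^i·(1−p₀)^(n−i)
p-value (one-sided, H₁ greater) = 0.00004
At α=0.1: p < α → reject H₀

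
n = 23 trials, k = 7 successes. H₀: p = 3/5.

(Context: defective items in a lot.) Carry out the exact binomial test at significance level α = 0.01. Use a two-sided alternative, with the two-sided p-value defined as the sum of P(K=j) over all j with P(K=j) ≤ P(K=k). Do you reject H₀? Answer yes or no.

Exact binomial: n=23, k=7, p₀=3/5=0.6000
P(X=j) = C(n,j)·p₀^j·(1−p₀)^(n−j); p = Σ P(X=j) over j with P(X=j) ≤ P(X=7)
p-value (two-sided) = 0.00499
At α=0.01: p < α → reject H₀

reject H₀: yes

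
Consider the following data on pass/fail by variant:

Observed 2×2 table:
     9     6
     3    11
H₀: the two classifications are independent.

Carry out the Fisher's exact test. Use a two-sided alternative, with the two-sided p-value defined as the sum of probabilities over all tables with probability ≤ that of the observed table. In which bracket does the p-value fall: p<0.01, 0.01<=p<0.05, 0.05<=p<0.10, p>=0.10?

Margins: r₁=15, r₂=14, c₁=12, c₂=17, n=29
p_obs = C(15,9)·C(14,3)/C(29,12); sum pmf over tables with pmf ≤ p_obs
p-value (two-sided) = 0.06043
→ bracket: 0.05<=p<0.10

p-value bracket: 0.05<=p<0.10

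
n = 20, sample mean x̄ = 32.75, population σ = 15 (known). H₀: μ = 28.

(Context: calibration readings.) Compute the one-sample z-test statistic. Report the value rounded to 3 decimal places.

SE = σ/√n = 15/√20 = 3.3541
z = (x̄−μ₀)/SE = (32.75−28)/3.3541 = 1.4162

test statistic = 1.416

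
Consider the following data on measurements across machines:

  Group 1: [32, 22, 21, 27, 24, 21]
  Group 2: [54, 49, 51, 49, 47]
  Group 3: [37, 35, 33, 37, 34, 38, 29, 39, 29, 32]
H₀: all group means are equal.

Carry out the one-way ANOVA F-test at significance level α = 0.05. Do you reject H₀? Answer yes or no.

Group means [24.50, 50.00, 34.30], grand mean 35.238
SSB = Σnᵢ(x̄ᵢ−x̄)² = 1790.210; SSW = ΣΣ(x−x̄ᵢ)² = 235.600
MSB = 1790.210/2 = 895.1048; MSW = 235.600/18 = 13.0889
F = MSB/MSW = 68.3866
df = (2, 18)
p-value (upper-tail) = 0.00000
At α=0.05: p < α → reject H₀

reject H₀: yes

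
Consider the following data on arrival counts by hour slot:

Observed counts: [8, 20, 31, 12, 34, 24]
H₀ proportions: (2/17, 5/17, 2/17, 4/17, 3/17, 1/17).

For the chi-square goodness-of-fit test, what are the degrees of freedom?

df = k − 1 = 6 − 1 = 5

degrees of freedom = 5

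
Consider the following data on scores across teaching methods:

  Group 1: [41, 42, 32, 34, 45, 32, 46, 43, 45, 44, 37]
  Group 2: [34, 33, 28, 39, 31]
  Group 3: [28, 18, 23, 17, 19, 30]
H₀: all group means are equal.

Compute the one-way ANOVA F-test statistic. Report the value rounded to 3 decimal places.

test statistic = 22.683

Group means [40.09, 33.00, 22.50], grand mean 33.682
SSB = Σnᵢ(x̄ᵢ−x̄)² = 1204.364; SSW = ΣΣ(x−x̄ᵢ)² = 504.409
MSB = 1204.364/2 = 602.1818; MSW = 504.409/19 = 26.5478
F = MSB/MSW = 22.6829
df = (2, 19)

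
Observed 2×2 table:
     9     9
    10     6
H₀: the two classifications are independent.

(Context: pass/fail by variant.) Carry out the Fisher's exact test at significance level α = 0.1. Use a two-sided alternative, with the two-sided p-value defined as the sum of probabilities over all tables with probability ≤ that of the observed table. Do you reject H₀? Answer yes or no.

reject H₀: no

Margins: r₁=18, r₂=16, c₁=19, c₂=15, n=34
p_obs = C(18,9)·C(16,10)/C(34,19); sum pmf over tables with pmf ≤ p_obs
p-value (two-sided) = 0.50960
At α=0.1: p ≥ α → fail to reject H₀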